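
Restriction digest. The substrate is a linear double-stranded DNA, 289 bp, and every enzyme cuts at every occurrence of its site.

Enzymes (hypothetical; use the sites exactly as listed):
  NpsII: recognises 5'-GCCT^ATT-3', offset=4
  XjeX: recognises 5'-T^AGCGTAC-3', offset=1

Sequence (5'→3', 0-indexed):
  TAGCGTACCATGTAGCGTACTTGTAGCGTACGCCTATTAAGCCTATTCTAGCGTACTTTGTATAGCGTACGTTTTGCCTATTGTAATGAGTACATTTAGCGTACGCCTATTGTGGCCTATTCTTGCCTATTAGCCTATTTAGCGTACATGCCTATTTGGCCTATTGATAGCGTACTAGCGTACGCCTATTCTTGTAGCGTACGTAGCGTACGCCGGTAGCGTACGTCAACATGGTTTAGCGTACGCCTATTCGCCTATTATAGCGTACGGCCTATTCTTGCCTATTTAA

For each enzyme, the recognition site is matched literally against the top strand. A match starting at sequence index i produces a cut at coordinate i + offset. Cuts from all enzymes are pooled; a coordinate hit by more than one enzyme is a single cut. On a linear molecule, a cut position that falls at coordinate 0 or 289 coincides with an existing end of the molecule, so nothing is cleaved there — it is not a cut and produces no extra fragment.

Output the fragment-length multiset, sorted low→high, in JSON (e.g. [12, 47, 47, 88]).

[1,4,5,5,6,6,8,8,8,8,9,9,9,10,10,10,11,11,11,11,11,12,12,13,13,14,16,18,20]

Scan for sites:
  NpsII GCCTATT/4: at [31, 40, 75, 104, 114, 124, 132, 149, 158, 183, 244, 252, 269, 279] ⇒ [35, 44, 79, 108, 118, 128, 136, 153, 162, 187, 248, 256, 273, 283]
  XjeX TAGCGTAC/1: at [0, 12, 23, 48, 62, 96, 139, 167, 175, 194, 203, 216, 236, 260] ⇒ [1, 13, 24, 49, 63, 97, 140, 168, 176, 195, 204, 217, 237, 261]

All cut coordinates (distinct, sorted): [1, 13, 24, 35, 44, 49, 63, 79, 97, 108, 118, 128, 136, 140, 153, 162, 168, 176, 187, 195, 204, 217, 237, 248, 256, 261, 273, 283]

Fragments:
  [0,1): 1 bp
  [1,13): 12 bp
  [13,24): 11 bp
  [24,35): 11 bp
  [35,44): 9 bp
  [44,49): 5 bp
  [49,63): 14 bp
  [63,79): 16 bp
  [79,97): 18 bp
  [97,108): 11 bp
  [108,118): 10 bp
  [118,128): 10 bp
  [128,136): 8 bp
  [136,140): 4 bp
  [140,153): 13 bp
  [153,162): 9 bp
  [162,168): 6 bp
  [168,176): 8 bp
  [176,187): 11 bp
  [187,195): 8 bp
  [195,204): 9 bp
  [204,217): 13 bp
  [217,237): 20 bp
  [237,248): 11 bp
  [248,256): 8 bp
  [256,261): 5 bp
  [261,273): 12 bp
  [273,283): 10 bp
  [283,289): 6 bp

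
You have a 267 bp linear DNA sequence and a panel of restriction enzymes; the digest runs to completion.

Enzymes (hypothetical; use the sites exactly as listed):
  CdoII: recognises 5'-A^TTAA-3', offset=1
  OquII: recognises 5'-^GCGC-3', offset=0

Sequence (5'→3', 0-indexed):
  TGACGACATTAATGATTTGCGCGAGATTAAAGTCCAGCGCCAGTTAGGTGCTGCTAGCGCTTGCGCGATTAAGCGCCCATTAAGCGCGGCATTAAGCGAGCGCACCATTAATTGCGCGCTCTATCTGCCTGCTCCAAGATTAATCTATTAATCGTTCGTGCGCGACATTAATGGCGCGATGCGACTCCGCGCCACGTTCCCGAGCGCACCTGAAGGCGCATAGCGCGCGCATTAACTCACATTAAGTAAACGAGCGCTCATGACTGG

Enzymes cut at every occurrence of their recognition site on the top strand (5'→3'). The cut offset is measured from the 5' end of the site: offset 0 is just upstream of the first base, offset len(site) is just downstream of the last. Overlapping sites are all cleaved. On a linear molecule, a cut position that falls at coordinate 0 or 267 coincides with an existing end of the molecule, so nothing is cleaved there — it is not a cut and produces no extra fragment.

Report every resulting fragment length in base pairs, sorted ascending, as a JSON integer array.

Per-enzyme occurrences:
  CdoII (ATTAA, off=1): starts [7, 25, 67, 78, 90, 106, 138, 146, 166, 230, 240] → cuts [8, 26, 68, 79, 91, 107, 139, 147, 167, 231, 241]
  OquII (GCGC, off=0): starts [18, 36, 56, 62, 72, 83, 99, 113, 115, 159, 173, 188, 203, 215, 222, 224, 226, 253] → cuts [18, 36, 56, 62, 72, 83, 99, 113, 115, 159, 173, 188, 203, 215, 222, 224, 226, 253]

All cut coordinates (distinct, sorted): [8, 18, 26, 36, 56, 62, 68, 72, 79, 83, 91, 99, 107, 113, 115, 139, 147, 159, 167, 173, 188, 203, 215, 222, 224, 226, 231, 241, 253]

Fragments:
  [0,8): 8 bp
  [8,18): 10 bp
  [18,26): 8 bp
  [26,36): 10 bp
  [36,56): 20 bp
  [56,62): 6 bp
  [62,68): 6 bp
  [68,72): 4 bp
  [72,79): 7 bp
  [79,83): 4 bp
  [83,91): 8 bp
  [91,99): 8 bp
  [99,107): 8 bp
  [107,113): 6 bp
  [113,115): 2 bp
  [115,139): 24 bp
  [139,147): 8 bp
  [147,159): 12 bp
  [159,167): 8 bp
  [167,173): 6 bp
  [173,188): 15 bp
  [188,203): 15 bp
  [203,215): 12 bp
  [215,222): 7 bp
  [222,224): 2 bp
  [224,226): 2 bp
  [226,231): 5 bp
  [231,241): 10 bp
  [241,253): 12 bp
  [253,267): 14 bp

[2,2,2,4,4,5,6,6,6,6,7,7,8,8,8,8,8,8,8,10,10,10,12,12,12,14,15,15,20,24]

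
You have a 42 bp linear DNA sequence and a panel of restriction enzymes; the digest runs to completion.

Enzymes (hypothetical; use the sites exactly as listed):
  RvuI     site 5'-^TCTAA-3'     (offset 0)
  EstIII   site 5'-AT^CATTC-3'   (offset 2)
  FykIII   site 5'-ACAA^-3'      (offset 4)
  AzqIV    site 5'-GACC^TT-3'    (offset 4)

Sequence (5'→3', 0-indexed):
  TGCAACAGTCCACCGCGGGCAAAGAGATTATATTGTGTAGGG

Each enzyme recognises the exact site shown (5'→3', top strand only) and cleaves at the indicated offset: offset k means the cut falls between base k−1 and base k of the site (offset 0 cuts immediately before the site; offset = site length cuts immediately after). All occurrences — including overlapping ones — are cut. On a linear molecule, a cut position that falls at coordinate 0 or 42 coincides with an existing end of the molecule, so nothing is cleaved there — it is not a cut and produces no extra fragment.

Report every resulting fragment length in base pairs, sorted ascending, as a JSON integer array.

Site scan:
  RvuI (TCTAA, off=0): no sites
  EstIII (ATCATTC, off=2): no sites
  FykIII (ACAA, off=4): no sites
  AzqIV (GACCTT, off=4): no sites

All cut coordinates (distinct, sorted): ∅

Fragments:
  no cuts → one linear fragment of 42 bp

[42]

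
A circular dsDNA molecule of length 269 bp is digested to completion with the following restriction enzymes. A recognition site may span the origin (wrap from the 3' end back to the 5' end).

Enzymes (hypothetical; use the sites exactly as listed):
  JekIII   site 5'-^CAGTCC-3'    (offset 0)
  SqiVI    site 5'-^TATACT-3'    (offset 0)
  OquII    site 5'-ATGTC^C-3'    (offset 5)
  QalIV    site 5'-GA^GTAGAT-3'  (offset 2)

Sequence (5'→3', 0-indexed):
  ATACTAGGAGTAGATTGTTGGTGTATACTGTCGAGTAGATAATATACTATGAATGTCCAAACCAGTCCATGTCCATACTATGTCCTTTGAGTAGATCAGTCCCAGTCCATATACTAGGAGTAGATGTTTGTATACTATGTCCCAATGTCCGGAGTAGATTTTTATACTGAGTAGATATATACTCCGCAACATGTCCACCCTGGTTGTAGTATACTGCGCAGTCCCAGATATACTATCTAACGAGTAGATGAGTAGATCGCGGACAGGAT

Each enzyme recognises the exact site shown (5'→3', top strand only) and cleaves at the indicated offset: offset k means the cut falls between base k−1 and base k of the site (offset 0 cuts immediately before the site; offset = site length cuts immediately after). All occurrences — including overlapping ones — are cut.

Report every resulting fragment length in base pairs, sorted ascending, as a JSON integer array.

Per-enzyme occurrences:
  JekIII (CAGTCC, off=0): starts [62, 96, 102, 218] → cuts [62, 96, 102, 218]
  SqiVI (TATACT, off=0): starts [23, 42, 109, 130, 162, 177, 209, 228, 268] → cuts [23, 42, 109, 130, 162, 177, 209, 228, 268]
  OquII (ATGTCC, off=5): starts [52, 68, 79, 136, 144, 190] → cuts [57, 73, 84, 141, 149, 195]
  QalIV (GAGTAGAT, off=2): starts [7, 32, 88, 117, 151, 168, 241, 249] → cuts [9, 34, 90, 119, 153, 170, 243, 251]

Pooled cuts: [9, 23, 34, 42, 57, 62, 73, 84, 90, 96, 102, 109, 119, 130, 141, 149, 153, 162, 170, 177, 195, 209, 218, 228, 243, 251, 268]

Fragment lengths:
  9→23: 14 bp
  23→34: 11 bp
  34→42: 8 bp
  42→57: 15 bp
  57→62: 5 bp
  62→73: 11 bp
  73→84: 11 bp
  84→90: 6 bp
  90→96: 6 bp
  96→102: 6 bp
  102→109: 7 bp
  109→119: 10 bp
  119→130: 11 bp
  130→141: 11 bp
  141→149: 8 bp
  149→153: 4 bp
  153→162: 9 bp
  162→170: 8 bp
  170→177: 7 bp
  177→195: 18 bp
  195→209: 14 bp
  209→218: 9 bp
  218→228: 10 bp
  228→243: 15 bp
  243→251: 8 bp
  251→268: 17 bp
  268→9 (wrap): 269-268+9 = 10 bp

[4,5,6,6,6,7,7,8,8,8,8,9,9,10,10,10,11,11,11,11,11,14,14,15,15,17,18]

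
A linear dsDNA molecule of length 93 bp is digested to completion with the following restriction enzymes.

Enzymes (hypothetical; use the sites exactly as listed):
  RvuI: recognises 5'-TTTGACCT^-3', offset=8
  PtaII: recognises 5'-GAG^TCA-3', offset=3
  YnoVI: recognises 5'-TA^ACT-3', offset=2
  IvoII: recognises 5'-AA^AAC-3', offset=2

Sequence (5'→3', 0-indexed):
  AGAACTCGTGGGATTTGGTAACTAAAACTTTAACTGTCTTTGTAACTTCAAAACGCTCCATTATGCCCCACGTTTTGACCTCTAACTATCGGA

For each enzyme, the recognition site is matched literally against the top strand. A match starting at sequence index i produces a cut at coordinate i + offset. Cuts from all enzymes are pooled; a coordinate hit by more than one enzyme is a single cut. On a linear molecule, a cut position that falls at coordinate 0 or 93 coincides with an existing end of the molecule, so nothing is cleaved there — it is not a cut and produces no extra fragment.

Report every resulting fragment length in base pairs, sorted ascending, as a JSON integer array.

[3,5,7,7,9,12,20,30]

Scan for sites:
  RvuI TTTGACCT/8: at [73] ⇒ [81]
  PtaII (GAGTCA, off=3): no sites
  YnoVI TAACT/2: at [18, 30, 42, 82] ⇒ [20, 32, 44, 84]
  IvoII AAAAC/2: at [23, 49] ⇒ [25, 51]

All cut coordinates (distinct, sorted): [20, 25, 32, 44, 51, 81, 84]

Fragment lengths:
  [0,20): 20 bp
  [20,25): 5 bp
  [25,32): 7 bp
  [32,44): 12 bp
  [44,51): 7 bp
  [51,81): 30 bp
  [81,84): 3 bp
  [84,93): 9 bp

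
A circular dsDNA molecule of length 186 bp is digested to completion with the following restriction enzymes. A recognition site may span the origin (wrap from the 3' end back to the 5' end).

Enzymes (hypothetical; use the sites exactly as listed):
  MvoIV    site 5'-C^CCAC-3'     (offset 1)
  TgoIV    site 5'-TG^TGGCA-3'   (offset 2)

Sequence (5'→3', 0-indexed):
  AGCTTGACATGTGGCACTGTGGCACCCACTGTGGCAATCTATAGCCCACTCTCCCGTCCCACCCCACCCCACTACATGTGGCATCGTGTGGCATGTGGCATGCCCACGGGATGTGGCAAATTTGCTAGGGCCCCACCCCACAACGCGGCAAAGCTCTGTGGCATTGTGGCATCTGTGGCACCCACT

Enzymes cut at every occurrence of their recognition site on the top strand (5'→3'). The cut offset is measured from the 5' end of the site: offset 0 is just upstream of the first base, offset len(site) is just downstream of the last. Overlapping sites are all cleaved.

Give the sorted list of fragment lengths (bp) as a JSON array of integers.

[5,5,5,6,6,6,7,8,8,8,9,10,10,10,13,14,16,19,21]

Site scan:
  MvoIV CCCAC/1: at [24, 44, 57, 62, 67, 102, 131, 136, 180] ⇒ [25, 45, 58, 63, 68, 103, 132, 137, 181]
  TgoIV TGTGGCA/2: at [9, 17, 29, 76, 86, 93, 111, 156, 164, 173] ⇒ [11, 19, 31, 78, 88, 95, 113, 158, 166, 175]

All cut coordinates (distinct, sorted): [11, 19, 25, 31, 45, 58, 63, 68, 78, 88, 95, 103, 113, 132, 137, 158, 166, 175, 181]

Fragments:
  11→19: 8 bp
  19→25: 6 bp
  25→31: 6 bp
  31→45: 14 bp
  45→58: 13 bp
  58→63: 5 bp
  63→68: 5 bp
  68→78: 10 bp
  78→88: 10 bp
  88→95: 7 bp
  95→103: 8 bp
  103→113: 10 bp
  113→132: 19 bp
  132→137: 5 bp
  137→158: 21 bp
  158→166: 8 bp
  166→175: 9 bp
  175→181: 6 bp
  181→11 (wrap): 186-181+11 = 16 bp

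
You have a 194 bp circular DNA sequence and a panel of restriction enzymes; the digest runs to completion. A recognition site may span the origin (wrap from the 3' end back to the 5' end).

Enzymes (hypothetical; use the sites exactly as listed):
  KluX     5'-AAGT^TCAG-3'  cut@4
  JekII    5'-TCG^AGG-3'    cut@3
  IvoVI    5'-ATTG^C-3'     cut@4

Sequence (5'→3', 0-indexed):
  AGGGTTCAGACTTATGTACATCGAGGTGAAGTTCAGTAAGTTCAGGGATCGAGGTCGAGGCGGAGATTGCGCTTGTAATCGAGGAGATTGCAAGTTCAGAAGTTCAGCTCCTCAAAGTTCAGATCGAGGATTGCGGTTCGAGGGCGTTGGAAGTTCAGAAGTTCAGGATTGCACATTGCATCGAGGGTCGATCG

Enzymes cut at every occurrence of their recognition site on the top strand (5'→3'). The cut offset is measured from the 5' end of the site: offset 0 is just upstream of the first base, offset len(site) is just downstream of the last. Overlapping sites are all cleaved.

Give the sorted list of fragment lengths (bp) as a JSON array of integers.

Per-enzyme occurrences:
  KluX AAGTTCAG/4: at [28, 37, 91, 99, 114, 150, 158] ⇒ [32, 41, 95, 103, 118, 154, 162]
  JekII TCGAGG/3: at [20, 48, 54, 78, 123, 137, 180, 191] ⇒ [0, 23, 51, 57, 81, 126, 140, 183]
  IvoVI ATTGC/4: at [65, 86, 129, 167, 174] ⇒ [69, 90, 133, 171, 178]

All cut coordinates (distinct, sorted): [0, 23, 32, 41, 51, 57, 69, 81, 90, 95, 103, 118, 126, 133, 140, 154, 162, 171, 178, 183]

Fragment lengths:
  0→23: 23 bp
  23→32: 9 bp
  32→41: 9 bp
  41→51: 10 bp
  51→57: 6 bp
  57→69: 12 bp
  69→81: 12 bp
  81→90: 9 bp
  90→95: 5 bp
  95→103: 8 bp
  103→118: 15 bp
  118→126: 8 bp
  126→133: 7 bp
  133→140: 7 bp
  140→154: 14 bp
  154→162: 8 bp
  162→171: 9 bp
  171→178: 7 bp
  178→183: 5 bp
  183→0 (wrap): 194-183+0 = 11 bp

[5,5,6,7,7,7,8,8,8,9,9,9,9,10,11,12,12,14,15,23]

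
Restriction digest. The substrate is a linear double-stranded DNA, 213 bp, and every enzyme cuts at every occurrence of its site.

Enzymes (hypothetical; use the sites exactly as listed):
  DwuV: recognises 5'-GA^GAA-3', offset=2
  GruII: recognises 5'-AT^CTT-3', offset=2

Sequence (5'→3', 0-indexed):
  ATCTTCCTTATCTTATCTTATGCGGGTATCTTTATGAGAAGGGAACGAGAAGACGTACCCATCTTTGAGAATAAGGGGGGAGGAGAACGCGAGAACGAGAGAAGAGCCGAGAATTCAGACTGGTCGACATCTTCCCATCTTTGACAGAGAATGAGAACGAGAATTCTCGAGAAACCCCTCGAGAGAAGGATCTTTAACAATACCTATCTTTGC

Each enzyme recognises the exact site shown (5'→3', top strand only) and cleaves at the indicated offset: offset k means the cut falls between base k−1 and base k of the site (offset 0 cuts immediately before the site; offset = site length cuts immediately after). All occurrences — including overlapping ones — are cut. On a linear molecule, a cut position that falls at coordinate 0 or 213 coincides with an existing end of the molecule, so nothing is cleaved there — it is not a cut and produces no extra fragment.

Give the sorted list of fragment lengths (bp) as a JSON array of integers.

[2,5,6,6,6,6,7,8,8,8,8,9,10,10,10,11,13,14,14,16,16,20]

Site scan:
  DwuV GAGAA/2: at [35, 46, 66, 82, 90, 98, 108, 146, 152, 158, 168, 182] ⇒ [37, 48, 68, 84, 92, 100, 110, 148, 154, 160, 170, 184]
  GruII ATCTT/2: at [0, 9, 14, 27, 60, 128, 136, 189, 205] ⇒ [2, 11, 16, 29, 62, 130, 138, 191, 207]

All cut coordinates (distinct, sorted): [2, 11, 16, 29, 37, 48, 62, 68, 84, 92, 100, 110, 130, 138, 148, 154, 160, 170, 184, 191, 207]

Fragments:
  [0,2): 2 bp
  [2,11): 9 bp
  [11,16): 5 bp
  [16,29): 13 bp
  [29,37): 8 bp
  [37,48): 11 bp
  [48,62): 14 bp
  [62,68): 6 bp
  [68,84): 16 bp
  [84,92): 8 bp
  [92,100): 8 bp
  [100,110): 10 bp
  [110,130): 20 bp
  [130,138): 8 bp
  [138,148): 10 bp
  [148,154): 6 bp
  [154,160): 6 bp
  [160,170): 10 bp
  [170,184): 14 bp
  [184,191): 7 bp
  [191,207): 16 bp
  [207,213): 6 bp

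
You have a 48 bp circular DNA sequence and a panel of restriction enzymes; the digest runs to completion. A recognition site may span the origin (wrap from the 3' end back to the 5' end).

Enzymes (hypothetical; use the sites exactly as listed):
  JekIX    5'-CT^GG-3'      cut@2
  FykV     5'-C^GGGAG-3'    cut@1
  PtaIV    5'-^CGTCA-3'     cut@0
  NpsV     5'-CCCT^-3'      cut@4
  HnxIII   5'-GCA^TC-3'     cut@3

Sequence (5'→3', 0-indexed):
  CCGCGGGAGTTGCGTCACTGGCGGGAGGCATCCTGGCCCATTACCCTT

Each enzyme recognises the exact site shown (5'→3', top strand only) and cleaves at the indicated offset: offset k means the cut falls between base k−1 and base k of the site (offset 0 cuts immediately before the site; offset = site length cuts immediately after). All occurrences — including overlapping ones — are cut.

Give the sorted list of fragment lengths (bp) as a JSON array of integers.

[3,4,5,7,8,8,13]

Site scan:
  JekIX CTGG/2: at [17, 32] ⇒ [19, 34]
  FykV CGGGAG/1: at [3, 21] ⇒ [4, 22]
  PtaIV CGTCA/0: at [12] ⇒ [12]
  NpsV CCCT/4: at [43] ⇒ [47]
  HnxIII GCATC/3: at [27] ⇒ [30]

All cut coordinates (distinct, sorted): [4, 12, 19, 22, 30, 34, 47]

Fragments:
  4→12: 8 bp
  12→19: 7 bp
  19→22: 3 bp
  22→30: 8 bp
  30→34: 4 bp
  34→47: 13 bp
  47→4 (wrap): 48-47+4 = 5 bp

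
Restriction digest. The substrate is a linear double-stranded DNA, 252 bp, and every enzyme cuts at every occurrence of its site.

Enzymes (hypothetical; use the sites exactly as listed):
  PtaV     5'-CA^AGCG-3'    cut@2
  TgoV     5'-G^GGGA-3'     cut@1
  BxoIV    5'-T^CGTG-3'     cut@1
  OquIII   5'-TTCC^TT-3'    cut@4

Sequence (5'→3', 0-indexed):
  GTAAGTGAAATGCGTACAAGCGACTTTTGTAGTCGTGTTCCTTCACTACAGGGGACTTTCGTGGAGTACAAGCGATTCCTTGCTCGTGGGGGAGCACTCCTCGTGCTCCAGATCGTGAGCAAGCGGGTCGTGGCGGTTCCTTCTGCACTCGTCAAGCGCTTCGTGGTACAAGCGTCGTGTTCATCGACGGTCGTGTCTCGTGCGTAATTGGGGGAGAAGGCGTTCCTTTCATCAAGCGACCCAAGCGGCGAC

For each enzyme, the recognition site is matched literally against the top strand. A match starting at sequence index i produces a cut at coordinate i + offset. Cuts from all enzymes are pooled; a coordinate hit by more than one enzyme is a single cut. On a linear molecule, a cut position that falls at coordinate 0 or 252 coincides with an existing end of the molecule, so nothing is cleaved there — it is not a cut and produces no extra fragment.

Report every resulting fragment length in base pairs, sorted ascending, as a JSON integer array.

Scan for sites:
  PtaV (CAAGCG, off=2): starts [16, 68, 119, 152, 168, 232, 241] → cuts [18, 70, 121, 154, 170, 234, 243]
  TgoV (GGGGA, off=1): starts [50, 88, 210] → cuts [51, 89, 211]
  BxoIV (TCGTG, off=1): starts [32, 58, 83, 100, 112, 127, 160, 174, 190, 197] → cuts [33, 59, 84, 101, 113, 128, 161, 175, 191, 198]
  OquIII (TTCCTT, off=4): starts [37, 75, 136, 222] → cuts [41, 79, 140, 226]

Pooled cuts: [18, 33, 41, 51, 59, 70, 79, 84, 89, 101, 113, 121, 128, 140, 154, 161, 170, 175, 191, 198, 211, 226, 234, 243]

Fragment lengths:
  [0,18): 18 bp
  [18,33): 15 bp
  [33,41): 8 bp
  [41,51): 10 bp
  [51,59): 8 bp
  [59,70): 11 bp
  [70,79): 9 bp
  [79,84): 5 bp
  [84,89): 5 bp
  [89,101): 12 bp
  [101,113): 12 bp
  [113,121): 8 bp
  [121,128): 7 bp
  [128,140): 12 bp
  [140,154): 14 bp
  [154,161): 7 bp
  [161,170): 9 bp
  [170,175): 5 bp
  [175,191): 16 bp
  [191,198): 7 bp
  [198,211): 13 bp
  [211,226): 15 bp
  [226,234): 8 bp
  [234,243): 9 bp
  [243,252): 9 bp

[5,5,5,7,7,7,8,8,8,8,9,9,9,9,10,11,12,12,12,13,14,15,15,16,18]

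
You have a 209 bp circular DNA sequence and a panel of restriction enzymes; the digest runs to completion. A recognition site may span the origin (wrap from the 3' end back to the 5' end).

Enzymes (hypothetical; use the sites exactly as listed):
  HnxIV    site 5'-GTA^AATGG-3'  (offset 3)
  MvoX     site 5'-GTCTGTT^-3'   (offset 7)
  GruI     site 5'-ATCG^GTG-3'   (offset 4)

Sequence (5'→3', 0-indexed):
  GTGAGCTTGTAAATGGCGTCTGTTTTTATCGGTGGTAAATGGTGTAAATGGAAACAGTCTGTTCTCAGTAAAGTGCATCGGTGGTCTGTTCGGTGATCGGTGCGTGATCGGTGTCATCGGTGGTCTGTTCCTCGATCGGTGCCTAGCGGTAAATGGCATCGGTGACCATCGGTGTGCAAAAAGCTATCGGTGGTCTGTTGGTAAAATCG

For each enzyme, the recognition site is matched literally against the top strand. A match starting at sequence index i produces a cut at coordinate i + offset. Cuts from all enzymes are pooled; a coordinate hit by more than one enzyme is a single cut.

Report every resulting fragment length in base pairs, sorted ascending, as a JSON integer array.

[6,7,9,9,9,9,10,10,10,10,10,10,11,11,13,13,17,17,18]

Per-enzyme occurrences:
  HnxIV (GTAAATGG, off=3): starts [8, 34, 43, 148] → cuts [11, 37, 46, 151]
  MvoX (GTCTGTT, off=7): starts [17, 56, 83, 122, 192] → cuts [24, 63, 90, 129, 199]
  GruI (ATCGGTG, off=4): starts [27, 76, 95, 106, 115, 134, 157, 167, 185, 205] → cuts [0, 31, 80, 99, 110, 119, 138, 161, 171, 189]

All cut coordinates (distinct, sorted): [0, 11, 24, 31, 37, 46, 63, 80, 90, 99, 110, 119, 129, 138, 151, 161, 171, 189, 199]

Fragment lengths:
  0→11: 11 bp
  11→24: 13 bp
  24→31: 7 bp
  31→37: 6 bp
  37→46: 9 bp
  46→63: 17 bp
  63→80: 17 bp
  80→90: 10 bp
  90→99: 9 bp
  99→110: 11 bp
  110→119: 9 bp
  119→129: 10 bp
  129→138: 9 bp
  138→151: 13 bp
  151→161: 10 bp
  161→171: 10 bp
  171→189: 18 bp
  189→199: 10 bp
  199→0 (wrap): 209-199+0 = 10 bp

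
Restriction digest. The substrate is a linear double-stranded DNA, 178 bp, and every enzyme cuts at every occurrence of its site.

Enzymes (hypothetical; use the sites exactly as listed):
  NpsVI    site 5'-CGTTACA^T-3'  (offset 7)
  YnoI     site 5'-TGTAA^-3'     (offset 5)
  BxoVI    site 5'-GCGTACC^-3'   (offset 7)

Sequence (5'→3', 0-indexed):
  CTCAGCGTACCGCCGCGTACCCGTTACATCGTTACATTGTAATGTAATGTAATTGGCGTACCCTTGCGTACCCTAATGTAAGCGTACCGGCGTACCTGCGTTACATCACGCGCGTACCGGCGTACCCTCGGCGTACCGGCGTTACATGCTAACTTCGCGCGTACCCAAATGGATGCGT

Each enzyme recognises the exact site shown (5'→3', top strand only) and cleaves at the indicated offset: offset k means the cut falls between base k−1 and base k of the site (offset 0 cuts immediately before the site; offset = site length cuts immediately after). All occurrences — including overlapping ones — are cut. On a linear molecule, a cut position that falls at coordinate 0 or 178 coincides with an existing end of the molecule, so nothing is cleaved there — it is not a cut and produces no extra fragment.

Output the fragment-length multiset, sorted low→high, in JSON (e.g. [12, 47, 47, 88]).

[5,5,6,7,7,8,8,8,9,9,9,10,10,10,11,11,13,13,19]

Per-enzyme occurrences:
  NpsVI (CGTTACAT, off=7): starts [21, 29, 98, 139] → cuts [28, 36, 105, 146]
  YnoI (TGTAA, off=5): starts [37, 42, 47, 76] → cuts [42, 47, 52, 81]
  BxoVI (GCGTACC, off=7): starts [4, 14, 55, 65, 81, 89, 111, 119, 130, 158] → cuts [11, 21, 62, 72, 88, 96, 118, 126, 137, 165]

Pooled cuts: [11, 21, 28, 36, 42, 47, 52, 62, 72, 81, 88, 96, 105, 118, 126, 137, 146, 165]

Fragments:
  [0,11): 11 bp
  [11,21): 10 bp
  [21,28): 7 bp
  [28,36): 8 bp
  [36,42): 6 bp
  [42,47): 5 bp
  [47,52): 5 bp
  [52,62): 10 bp
  [62,72): 10 bp
  [72,81): 9 bp
  [81,88): 7 bp
  [88,96): 8 bp
  [96,105): 9 bp
  [105,118): 13 bp
  [118,126): 8 bp
  [126,137): 11 bp
  [137,146): 9 bp
  [146,165): 19 bp
  [165,178): 13 bp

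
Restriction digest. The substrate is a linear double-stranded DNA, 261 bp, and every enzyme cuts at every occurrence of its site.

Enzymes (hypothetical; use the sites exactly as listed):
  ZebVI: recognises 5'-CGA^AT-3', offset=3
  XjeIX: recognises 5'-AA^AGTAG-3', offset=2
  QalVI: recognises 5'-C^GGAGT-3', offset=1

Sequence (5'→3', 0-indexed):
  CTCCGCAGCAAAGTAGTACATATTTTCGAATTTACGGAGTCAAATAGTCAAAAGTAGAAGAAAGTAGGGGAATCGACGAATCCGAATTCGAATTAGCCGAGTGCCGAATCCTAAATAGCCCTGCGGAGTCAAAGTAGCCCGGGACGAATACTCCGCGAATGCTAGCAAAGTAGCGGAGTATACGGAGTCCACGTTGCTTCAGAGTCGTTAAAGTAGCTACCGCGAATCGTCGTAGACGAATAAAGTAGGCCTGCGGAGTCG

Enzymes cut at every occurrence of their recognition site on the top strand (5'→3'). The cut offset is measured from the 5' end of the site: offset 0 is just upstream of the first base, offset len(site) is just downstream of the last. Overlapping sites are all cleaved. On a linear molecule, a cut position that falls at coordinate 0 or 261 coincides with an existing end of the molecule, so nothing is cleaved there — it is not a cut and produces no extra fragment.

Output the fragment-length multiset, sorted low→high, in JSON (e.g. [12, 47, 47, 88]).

[4,6,6,6,6,7,8,9,10,10,11,11,11,14,14,15,16,17,17,17,18,28]

Site scan:
  ZebVI CGAAT/3: at [26, 76, 82, 88, 104, 144, 155, 222, 236] ⇒ [29, 79, 85, 91, 107, 147, 158, 225, 239]
  XjeIX AAAGTAG/2: at [9, 50, 60, 130, 166, 209, 241] ⇒ [11, 52, 62, 132, 168, 211, 243]
  QalVI CGGAGT/1: at [34, 123, 173, 182, 253] ⇒ [35, 124, 174, 183, 254]

Pooled cuts: [11, 29, 35, 52, 62, 79, 85, 91, 107, 124, 132, 147, 158, 168, 174, 183, 211, 225, 239, 243, 254]

Fragments:
  [0,11): 11 bp
  [11,29): 18 bp
  [29,35): 6 bp
  [35,52): 17 bp
  [52,62): 10 bp
  [62,79): 17 bp
  [79,85): 6 bp
  [85,91): 6 bp
  [91,107): 16 bp
  [107,124): 17 bp
  [124,132): 8 bp
  [132,147): 15 bp
  [147,158): 11 bp
  [158,168): 10 bp
  [168,174): 6 bp
  [174,183): 9 bp
  [183,211): 28 bp
  [211,225): 14 bp
  [225,239): 14 bp
  [239,243): 4 bp
  [243,254): 11 bp
  [254,261): 7 bp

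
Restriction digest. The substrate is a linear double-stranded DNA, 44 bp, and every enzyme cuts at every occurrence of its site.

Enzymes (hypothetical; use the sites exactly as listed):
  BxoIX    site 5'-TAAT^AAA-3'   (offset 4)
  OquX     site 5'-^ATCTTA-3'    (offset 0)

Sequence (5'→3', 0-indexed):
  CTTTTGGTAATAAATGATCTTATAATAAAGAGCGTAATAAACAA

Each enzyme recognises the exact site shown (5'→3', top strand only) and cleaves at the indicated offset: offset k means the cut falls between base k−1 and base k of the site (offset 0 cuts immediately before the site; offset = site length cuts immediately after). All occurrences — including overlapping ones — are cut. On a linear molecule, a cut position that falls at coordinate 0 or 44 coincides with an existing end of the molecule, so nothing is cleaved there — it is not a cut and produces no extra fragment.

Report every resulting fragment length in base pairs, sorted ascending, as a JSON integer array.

[5,6,10,11,12]

Per-enzyme occurrences:
  BxoIX TAATAAA/4: at [7, 22, 34] ⇒ [11, 26, 38]
  OquX ATCTTA/0: at [16] ⇒ [16]

Pooled cuts: [11, 16, 26, 38]

Fragments:
  [0,11): 11 bp
  [11,16): 5 bp
  [16,26): 10 bp
  [26,38): 12 bp
  [38,44): 6 bp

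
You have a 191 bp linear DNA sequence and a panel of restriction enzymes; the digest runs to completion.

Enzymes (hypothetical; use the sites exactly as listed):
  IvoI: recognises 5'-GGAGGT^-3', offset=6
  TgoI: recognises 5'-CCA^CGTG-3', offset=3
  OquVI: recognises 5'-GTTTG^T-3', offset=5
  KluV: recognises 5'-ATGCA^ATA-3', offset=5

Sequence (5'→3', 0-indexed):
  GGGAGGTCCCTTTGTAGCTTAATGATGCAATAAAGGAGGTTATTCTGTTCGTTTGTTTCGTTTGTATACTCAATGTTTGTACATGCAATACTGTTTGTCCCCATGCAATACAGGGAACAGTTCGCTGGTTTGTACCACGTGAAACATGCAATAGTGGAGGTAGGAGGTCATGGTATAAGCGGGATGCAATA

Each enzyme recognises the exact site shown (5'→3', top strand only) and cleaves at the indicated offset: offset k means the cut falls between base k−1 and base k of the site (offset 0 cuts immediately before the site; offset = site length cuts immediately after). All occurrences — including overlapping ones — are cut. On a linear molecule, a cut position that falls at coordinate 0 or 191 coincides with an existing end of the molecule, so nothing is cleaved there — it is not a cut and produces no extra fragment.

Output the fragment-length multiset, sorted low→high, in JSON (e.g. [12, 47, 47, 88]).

Site scan:
  IvoI (GGAGGT, off=6): starts [1, 34, 155, 162] → cuts [7, 40, 161, 168]
  TgoI (CCACGTG, off=3): starts [134] → cuts [137]
  OquVI (GTTTGT, off=5): starts [50, 59, 74, 92, 127] → cuts [55, 64, 79, 97, 132]
  KluV (ATGCAATA, off=5): starts [24, 82, 102, 145, 183] → cuts [29, 87, 107, 150, 188]

All cut coordinates (distinct, sorted): [7, 29, 40, 55, 64, 79, 87, 97, 107, 132, 137, 150, 161, 168, 188]

Fragment lengths:
  [0,7): 7 bp
  [7,29): 22 bp
  [29,40): 11 bp
  [40,55): 15 bp
  [55,64): 9 bp
  [64,79): 15 bp
  [79,87): 8 bp
  [87,97): 10 bp
  [97,107): 10 bp
  [107,132): 25 bp
  [132,137): 5 bp
  [137,150): 13 bp
  [150,161): 11 bp
  [161,168): 7 bp
  [168,188): 20 bp
  [188,191): 3 bp

[3,5,7,7,8,9,10,10,11,11,13,15,15,20,22,25]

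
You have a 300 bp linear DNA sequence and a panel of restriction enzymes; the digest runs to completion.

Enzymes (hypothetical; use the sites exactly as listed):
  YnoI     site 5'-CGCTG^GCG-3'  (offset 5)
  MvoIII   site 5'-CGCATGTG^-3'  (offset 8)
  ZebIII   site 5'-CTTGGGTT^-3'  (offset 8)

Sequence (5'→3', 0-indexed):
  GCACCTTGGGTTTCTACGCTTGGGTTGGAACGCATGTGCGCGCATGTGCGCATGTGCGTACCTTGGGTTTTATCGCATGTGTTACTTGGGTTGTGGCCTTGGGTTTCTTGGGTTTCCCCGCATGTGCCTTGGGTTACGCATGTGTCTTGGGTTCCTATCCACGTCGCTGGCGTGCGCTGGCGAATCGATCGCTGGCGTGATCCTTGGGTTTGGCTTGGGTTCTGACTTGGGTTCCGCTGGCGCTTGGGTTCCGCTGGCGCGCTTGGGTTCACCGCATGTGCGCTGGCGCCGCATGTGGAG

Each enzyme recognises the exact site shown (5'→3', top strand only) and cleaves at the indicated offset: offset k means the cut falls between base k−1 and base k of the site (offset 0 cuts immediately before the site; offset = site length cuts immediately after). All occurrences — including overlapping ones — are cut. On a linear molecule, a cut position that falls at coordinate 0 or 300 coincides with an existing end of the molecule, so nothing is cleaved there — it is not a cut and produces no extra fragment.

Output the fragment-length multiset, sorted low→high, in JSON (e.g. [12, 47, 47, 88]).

[3,5,6,6,8,9,9,9,9,10,10,11,11,11,11,12,12,12,12,12,12,13,13,13,14,15,16,16]

Scan for sites:
  YnoI CGCTGGCG/5: at [164, 174, 189, 234, 251, 280] ⇒ [169, 179, 194, 239, 256, 285]
  MvoIII CGCATGTG/8: at [30, 40, 48, 73, 118, 136, 272, 289] ⇒ [38, 48, 56, 81, 126, 144, 280, 297]
  ZebIII CTTGGGTT/8: at [4, 18, 61, 84, 97, 106, 127, 145, 202, 213, 225, 242, 261] ⇒ [12, 26, 69, 92, 105, 114, 135, 153, 210, 221, 233, 250, 269]

Pooled cuts: [12, 26, 38, 48, 56, 69, 81, 92, 105, 114, 126, 135, 144, 153, 169, 179, 194, 210, 221, 233, 239, 250, 256, 269, 280, 285, 297]

Fragments:
  [0,12): 12 bp
  [12,26): 14 bp
  [26,38): 12 bp
  [38,48): 10 bp
  [48,56): 8 bp
  [56,69): 13 bp
  [69,81): 12 bp
  [81,92): 11 bp
  [92,105): 13 bp
  [105,114): 9 bp
  [114,126): 12 bp
  [126,135): 9 bp
  [135,144): 9 bp
  [144,153): 9 bp
  [153,169): 16 bp
  [169,179): 10 bp
  [179,194): 15 bp
  [194,210): 16 bp
  [210,221): 11 bp
  [221,233): 12 bp
  [233,239): 6 bp
  [239,250): 11 bp
  [250,256): 6 bp
  [256,269): 13 bp
  [269,280): 11 bp
  [280,285): 5 bp
  [285,297): 12 bp
  [297,300): 3 bp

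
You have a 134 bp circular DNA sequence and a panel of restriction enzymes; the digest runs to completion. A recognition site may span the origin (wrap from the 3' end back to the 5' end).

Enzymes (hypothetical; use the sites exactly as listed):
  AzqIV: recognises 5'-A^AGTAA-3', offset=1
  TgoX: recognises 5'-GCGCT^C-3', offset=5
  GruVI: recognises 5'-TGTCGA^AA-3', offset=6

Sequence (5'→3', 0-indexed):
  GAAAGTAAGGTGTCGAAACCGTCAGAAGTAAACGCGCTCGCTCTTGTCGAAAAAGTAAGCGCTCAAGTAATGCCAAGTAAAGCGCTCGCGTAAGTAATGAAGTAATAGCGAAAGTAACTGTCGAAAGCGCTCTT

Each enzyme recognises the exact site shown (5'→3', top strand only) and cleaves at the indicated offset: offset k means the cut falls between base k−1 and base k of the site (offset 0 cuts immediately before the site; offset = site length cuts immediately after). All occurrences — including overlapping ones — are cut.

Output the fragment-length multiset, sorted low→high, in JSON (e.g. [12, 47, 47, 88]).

Per-enzyme occurrences:
  AzqIV AAGTAA/1: at [2, 25, 52, 64, 74, 91, 99, 111] ⇒ [3, 26, 53, 65, 75, 92, 100, 112]
  TgoX GCGCTC/5: at [33, 58, 81, 126] ⇒ [38, 63, 86, 131]
  GruVI TGTCGAAA/6: at [10, 44, 118] ⇒ [16, 50, 124]

Pooled cuts: [3, 16, 26, 38, 50, 53, 63, 65, 75, 86, 92, 100, 112, 124, 131]

Fragments:
  3→16: 13 bp
  16→26: 10 bp
  26→38: 12 bp
  38→50: 12 bp
  50→53: 3 bp
  53→63: 10 bp
  63→65: 2 bp
  65→75: 10 bp
  75→86: 11 bp
  86→92: 6 bp
  92→100: 8 bp
  100→112: 12 bp
  112→124: 12 bp
  124→131: 7 bp
  131→3 (wrap): 134-131+3 = 6 bp

[2,3,6,6,7,8,10,10,10,11,12,12,12,12,13]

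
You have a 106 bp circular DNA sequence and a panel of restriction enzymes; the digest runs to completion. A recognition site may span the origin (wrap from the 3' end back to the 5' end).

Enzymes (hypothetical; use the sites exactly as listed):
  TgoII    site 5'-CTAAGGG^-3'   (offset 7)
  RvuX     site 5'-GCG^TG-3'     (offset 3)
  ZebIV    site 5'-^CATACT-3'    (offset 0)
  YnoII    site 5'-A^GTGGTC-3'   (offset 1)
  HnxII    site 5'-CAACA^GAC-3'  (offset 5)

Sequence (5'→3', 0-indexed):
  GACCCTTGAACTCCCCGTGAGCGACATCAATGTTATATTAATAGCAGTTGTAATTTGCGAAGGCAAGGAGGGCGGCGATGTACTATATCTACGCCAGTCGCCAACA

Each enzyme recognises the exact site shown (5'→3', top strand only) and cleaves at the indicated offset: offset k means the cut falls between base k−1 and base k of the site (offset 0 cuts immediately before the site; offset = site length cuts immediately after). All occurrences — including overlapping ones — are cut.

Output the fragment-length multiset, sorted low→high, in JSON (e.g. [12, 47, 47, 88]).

[106]

Site scan:
  TgoII (CTAAGGG, off=7): no sites
  RvuX (GCGTG, off=3): no sites
  ZebIV (CATACT, off=0): no sites
  YnoII (AGTGGTC, off=1): no sites
  HnxII CAACAGAC/5: at [101] ⇒ [0]

Pooled cuts: [0]

Fragment lengths:
  0→0 (wrap): 106-0+0 = 106 bp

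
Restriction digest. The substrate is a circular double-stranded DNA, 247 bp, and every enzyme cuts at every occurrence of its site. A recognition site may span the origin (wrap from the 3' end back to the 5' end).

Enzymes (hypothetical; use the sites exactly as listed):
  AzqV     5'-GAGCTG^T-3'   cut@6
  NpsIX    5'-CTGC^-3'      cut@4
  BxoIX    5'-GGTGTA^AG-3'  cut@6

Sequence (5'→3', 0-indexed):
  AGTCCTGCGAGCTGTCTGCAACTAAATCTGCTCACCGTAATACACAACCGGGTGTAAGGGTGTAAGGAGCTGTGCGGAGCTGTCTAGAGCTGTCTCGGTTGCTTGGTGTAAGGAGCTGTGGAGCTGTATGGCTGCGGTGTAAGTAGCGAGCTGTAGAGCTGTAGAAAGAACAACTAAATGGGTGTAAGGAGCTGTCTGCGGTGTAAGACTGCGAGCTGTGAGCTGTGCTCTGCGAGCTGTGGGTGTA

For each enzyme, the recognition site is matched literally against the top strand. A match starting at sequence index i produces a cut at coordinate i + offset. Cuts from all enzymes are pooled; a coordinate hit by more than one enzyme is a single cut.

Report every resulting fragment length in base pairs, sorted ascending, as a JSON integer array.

[5,5,6,6,6,6,6,7,7,8,8,8,8,8,8,8,8,8,9,10,10,12,12,18,25,25]

Scan for sites:
  AzqV (GAGCTGT, off=6): starts [8, 66, 76, 86, 112, 120, 147, 155, 188, 212, 219, 233] → cuts [14, 72, 82, 92, 118, 126, 153, 161, 194, 218, 225, 239]
  NpsIX (CTGC, off=4): starts [4, 15, 27, 131, 195, 208, 229] → cuts [8, 19, 31, 135, 199, 212, 233]
  BxoIX (GGTGTAAG, off=6): starts [50, 58, 104, 135, 180, 199, 241] → cuts [0, 56, 64, 110, 141, 186, 205]

All cut coordinates (distinct, sorted): [0, 8, 14, 19, 31, 56, 64, 72, 82, 92, 110, 118, 126, 135, 141, 153, 161, 186, 194, 199, 205, 212, 218, 225, 233, 239]

Fragment lengths:
  0→8: 8 bp
  8→14: 6 bp
  14→19: 5 bp
  19→31: 12 bp
  31→56: 25 bp
  56→64: 8 bp
  64→72: 8 bp
  72→82: 10 bp
  82→92: 10 bp
  92→110: 18 bp
  110→118: 8 bp
  118→126: 8 bp
  126→135: 9 bp
  135→141: 6 bp
  141→153: 12 bp
  153→161: 8 bp
  161→186: 25 bp
  186→194: 8 bp
  194→199: 5 bp
  199→205: 6 bp
  205→212: 7 bp
  212→218: 6 bp
  218→225: 7 bp
  225→233: 8 bp
  233→239: 6 bp
  239→0 (wrap): 247-239+0 = 8 bp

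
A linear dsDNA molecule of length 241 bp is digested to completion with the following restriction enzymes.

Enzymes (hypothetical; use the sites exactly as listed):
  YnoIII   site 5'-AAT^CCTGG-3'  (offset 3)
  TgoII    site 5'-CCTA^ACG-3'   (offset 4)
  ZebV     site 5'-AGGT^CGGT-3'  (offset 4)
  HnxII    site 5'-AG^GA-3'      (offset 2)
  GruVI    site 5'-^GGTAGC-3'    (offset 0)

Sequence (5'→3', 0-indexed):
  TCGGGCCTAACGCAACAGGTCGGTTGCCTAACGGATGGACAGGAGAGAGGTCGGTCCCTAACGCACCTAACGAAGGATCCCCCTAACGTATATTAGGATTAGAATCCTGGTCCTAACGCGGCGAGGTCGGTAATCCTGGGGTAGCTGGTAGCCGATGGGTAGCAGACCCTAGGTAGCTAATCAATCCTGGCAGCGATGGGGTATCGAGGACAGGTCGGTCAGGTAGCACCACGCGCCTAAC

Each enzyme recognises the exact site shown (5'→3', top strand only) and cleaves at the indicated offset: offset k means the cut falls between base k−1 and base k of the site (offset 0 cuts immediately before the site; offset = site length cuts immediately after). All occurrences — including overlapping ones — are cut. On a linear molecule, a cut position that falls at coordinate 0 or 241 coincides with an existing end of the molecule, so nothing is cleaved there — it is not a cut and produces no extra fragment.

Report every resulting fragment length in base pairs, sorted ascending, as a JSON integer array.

Scan for sites:
  YnoIII (AATCCTGG, off=3): starts [102, 131, 182] → cuts [105, 134, 185]
  TgoII (CCTAACG, off=4): starts [5, 26, 56, 65, 81, 111] → cuts [9, 30, 60, 69, 85, 115]
  ZebV (AGGTCGGT, off=4): starts [16, 47, 123, 211] → cuts [20, 51, 127, 215]
  HnxII (AGGA, off=2): starts [40, 73, 94, 206] → cuts [42, 75, 96, 208]
  GruVI (GGTAGC, off=0): starts [139, 146, 157, 171, 221] → cuts [139, 146, 157, 171, 221]

All cut coordinates (distinct, sorted): [9, 20, 30, 42, 51, 60, 69, 75, 85, 96, 105, 115, 127, 134, 139, 146, 157, 171, 185, 208, 215, 221]

Fragment lengths:
  [0,9): 9 bp
  [9,20): 11 bp
  [20,30): 10 bp
  [30,42): 12 bp
  [42,51): 9 bp
  [51,60): 9 bp
  [60,69): 9 bp
  [69,75): 6 bp
  [75,85): 10 bp
  [85,96): 11 bp
  [96,105): 9 bp
  [105,115): 10 bp
  [115,127): 12 bp
  [127,134): 7 bp
  [134,139): 5 bp
  [139,146): 7 bp
  [146,157): 11 bp
  [157,171): 14 bp
  [171,185): 14 bp
  [185,208): 23 bp
  [208,215): 7 bp
  [215,221): 6 bp
  [221,241): 20 bp

[5,6,6,7,7,7,9,9,9,9,9,10,10,10,11,11,11,12,12,14,14,20,23]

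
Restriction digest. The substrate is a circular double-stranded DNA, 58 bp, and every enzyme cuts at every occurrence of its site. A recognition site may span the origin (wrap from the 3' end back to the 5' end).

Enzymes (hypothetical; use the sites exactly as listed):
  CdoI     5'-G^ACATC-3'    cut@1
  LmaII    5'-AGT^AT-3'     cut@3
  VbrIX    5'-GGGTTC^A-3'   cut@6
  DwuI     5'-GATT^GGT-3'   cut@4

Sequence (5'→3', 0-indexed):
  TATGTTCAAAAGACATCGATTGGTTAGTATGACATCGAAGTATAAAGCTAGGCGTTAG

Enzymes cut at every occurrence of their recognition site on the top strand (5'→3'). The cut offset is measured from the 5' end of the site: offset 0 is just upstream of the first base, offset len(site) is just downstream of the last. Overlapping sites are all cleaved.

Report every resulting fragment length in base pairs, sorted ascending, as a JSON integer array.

Site scan:
  CdoI GACATC/1: at [11, 30] ⇒ [12, 31]
  LmaII AGTAT/3: at [25, 38, 56] ⇒ [1, 28, 41]
  VbrIX (GGGTTCA, off=6): no sites
  DwuI GATTGGT/4: at [17] ⇒ [21]

All cut coordinates (distinct, sorted): [1, 12, 21, 28, 31, 41]

Fragments:
  1→12: 11 bp
  12→21: 9 bp
  21→28: 7 bp
  28→31: 3 bp
  31→41: 10 bp
  41→1 (wrap): 58-41+1 = 18 bp

[3,7,9,10,11,18]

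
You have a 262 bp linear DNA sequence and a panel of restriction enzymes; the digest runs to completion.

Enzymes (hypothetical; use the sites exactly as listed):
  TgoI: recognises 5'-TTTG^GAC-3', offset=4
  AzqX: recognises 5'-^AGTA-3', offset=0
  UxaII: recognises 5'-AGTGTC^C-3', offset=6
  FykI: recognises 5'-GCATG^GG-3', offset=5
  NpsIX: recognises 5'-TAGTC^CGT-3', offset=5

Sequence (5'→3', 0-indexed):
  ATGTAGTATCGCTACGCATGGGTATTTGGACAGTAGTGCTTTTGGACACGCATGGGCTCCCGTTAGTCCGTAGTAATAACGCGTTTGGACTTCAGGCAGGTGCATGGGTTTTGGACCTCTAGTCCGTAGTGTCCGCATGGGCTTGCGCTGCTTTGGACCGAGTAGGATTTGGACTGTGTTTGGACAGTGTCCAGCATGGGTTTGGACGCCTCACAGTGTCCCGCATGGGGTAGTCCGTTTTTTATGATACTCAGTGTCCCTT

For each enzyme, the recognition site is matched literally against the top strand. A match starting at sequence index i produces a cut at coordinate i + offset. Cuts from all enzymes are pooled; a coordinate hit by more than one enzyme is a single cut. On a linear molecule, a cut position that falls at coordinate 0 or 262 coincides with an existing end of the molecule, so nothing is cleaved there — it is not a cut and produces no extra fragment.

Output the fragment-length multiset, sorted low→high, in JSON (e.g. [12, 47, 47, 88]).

[3,3,4,4,5,6,6,7,7,7,8,8,9,9,10,11,11,11,13,14,16,16,16,16,19,23]

Scan for sites:
  TgoI (TTTGGAC, off=4): starts [24, 40, 83, 109, 151, 167, 178, 200] → cuts [28, 44, 87, 113, 155, 171, 182, 204]
  AzqX (AGTA, off=0): starts [4, 31, 71, 160] → cuts [4, 31, 71, 160]
  UxaII (AGTGTCC, off=6): starts [127, 185, 214, 252] → cuts [133, 191, 220, 258]
  FykI (GCATGGG, off=5): starts [15, 49, 101, 134, 193, 222] → cuts [20, 54, 106, 139, 198, 227]
  NpsIX (TAGTCCGT, off=5): starts [63, 119, 230] → cuts [68, 124, 235]

Pooled cuts: [4, 20, 28, 31, 44, 54, 68, 71, 87, 106, 113, 124, 133, 139, 155, 160, 171, 182, 191, 198, 204, 220, 227, 235, 258]

Fragment lengths:
  [0,4): 4 bp
  [4,20): 16 bp
  [20,28): 8 bp
  [28,31): 3 bp
  [31,44): 13 bp
  [44,54): 10 bp
  [54,68): 14 bp
  [68,71): 3 bp
  [71,87): 16 bp
  [87,106): 19 bp
  [106,113): 7 bp
  [113,124): 11 bp
  [124,133): 9 bp
  [133,139): 6 bp
  [139,155): 16 bp
  [155,160): 5 bp
  [160,171): 11 bp
  [171,182): 11 bp
  [182,191): 9 bp
  [191,198): 7 bp
  [198,204): 6 bp
  [204,220): 16 bp
  [220,227): 7 bp
  [227,235): 8 bp
  [235,258): 23 bp
  [258,262): 4 bp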